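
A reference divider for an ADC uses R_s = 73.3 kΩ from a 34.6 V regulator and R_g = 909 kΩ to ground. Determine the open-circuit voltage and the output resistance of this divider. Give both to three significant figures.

V_th = 32.0 V, R_th = 67.8 kΩ

V_th is the open-circuit tap voltage: 34.6 × 909/(73.3 + 909) = 32.0 V.
With the supply zeroed, R_s and R_g appear in parallel from the tap: R_th = R_s‖R_g = (73.3 × 909)/982.3 = 67.8 kΩ.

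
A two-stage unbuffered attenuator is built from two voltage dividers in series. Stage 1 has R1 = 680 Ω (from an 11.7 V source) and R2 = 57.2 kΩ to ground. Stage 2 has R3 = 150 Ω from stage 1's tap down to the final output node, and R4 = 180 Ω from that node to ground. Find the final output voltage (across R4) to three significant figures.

V_out ≈ 2.08 V

Stage 2 presents R3+R4 = 330.0 Ω as a load on stage 1's tap.
Stage 1's lower leg becomes R2‖(R3+R4) = 328.1 Ω, so V_mid = 11.7 × 328.1/1008 = 3.808 V.
Stage 2 is itself unloaded: V_out = V_mid × R4/(R3+R4) = 3.808 × 180/330.0 = 2.08 V.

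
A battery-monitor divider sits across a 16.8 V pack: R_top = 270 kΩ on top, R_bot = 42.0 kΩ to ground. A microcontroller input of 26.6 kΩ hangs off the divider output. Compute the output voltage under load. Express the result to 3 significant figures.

The load sits in parallel with R_bot: R_bot‖R_L = (42.0 × 26.6) / (42.0 + 26.6) = 16.29 kΩ.
V_out = 16.8 × 16.29 / (270 + 16.29) = 16.8 × 16.29/286.3 = 0.956 V.

V_out ≈ 0.956 V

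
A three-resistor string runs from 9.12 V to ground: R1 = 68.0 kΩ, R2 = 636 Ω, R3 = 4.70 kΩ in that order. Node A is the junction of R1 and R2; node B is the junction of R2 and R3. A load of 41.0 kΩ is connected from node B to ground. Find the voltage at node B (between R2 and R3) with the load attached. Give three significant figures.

V ≈ 0.528 V

At node B, R3 is in parallel with the load: R3‖R_L = 4217 Ω.
Below node A the resistance is R2 + (R3‖R_L) = 4853 Ω, so V_A = 9.12 × 4853/72850 = 0.6075 V.
Then V_B = V_A × (R3‖R_L)/(R2 + R3‖R_L) = 0.6075 × 4217/4853 = 0.528 V.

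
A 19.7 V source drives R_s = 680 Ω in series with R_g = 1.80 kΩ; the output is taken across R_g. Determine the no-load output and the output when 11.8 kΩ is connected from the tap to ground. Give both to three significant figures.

Open-circuit: V = 19.7 × 1800/(680 + 1800) = 14.3 V.
With the load, R_g becomes R_g‖R_L = 1562 Ω, so V = 19.7 × 1562/2242 = 13.7 V.

Unloaded: 14.3 V; loaded: 13.7 V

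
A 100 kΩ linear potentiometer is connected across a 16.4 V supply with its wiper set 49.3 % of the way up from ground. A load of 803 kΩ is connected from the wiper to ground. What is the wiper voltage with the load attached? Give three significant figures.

The wiper splits the pot into (1−α)R = 50.70 kΩ above and αR = 49.30 kΩ below.
Lower section ‖ load = 46.45 kΩ.
V_wiper = 16.4 × 46.45/(50.70 + 46.45) = 7.84 V.

V ≈ 7.84 V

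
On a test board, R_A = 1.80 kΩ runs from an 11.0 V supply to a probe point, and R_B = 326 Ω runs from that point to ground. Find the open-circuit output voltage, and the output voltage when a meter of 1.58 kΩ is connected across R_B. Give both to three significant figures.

Unloaded: 1.69 V; loaded: 1.44 V

Open-circuit: V = 11.0 × 326/(1800 + 326) = 1.69 V.
With the load, R_B becomes R_B‖R_L = 270.2 Ω, so V = 11.0 × 270.2/2070 = 1.44 V.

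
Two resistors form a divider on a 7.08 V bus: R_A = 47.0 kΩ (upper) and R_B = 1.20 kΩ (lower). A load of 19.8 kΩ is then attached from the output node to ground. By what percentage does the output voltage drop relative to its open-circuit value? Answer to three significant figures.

5.58 %

The divider's output (Thévenin) resistance is R_A‖R_B = 1.170 kΩ.
Fractional drop under load = R_th/(R_th + R_L) = 1.170 / (1.170 + 19.8) = 0.05580.
So the output falls by 5.58 %.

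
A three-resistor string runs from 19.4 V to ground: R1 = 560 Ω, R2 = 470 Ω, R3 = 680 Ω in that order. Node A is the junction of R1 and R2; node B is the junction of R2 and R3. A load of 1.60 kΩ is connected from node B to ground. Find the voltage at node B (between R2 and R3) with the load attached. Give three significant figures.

V ≈ 6.14 V

At node B, R3 is in parallel with the load: R3‖R_L = 477.2 Ω.
Below node A the resistance is R2 + (R3‖R_L) = 947.2 Ω, so V_A = 19.4 × 947.2/1507 = 12.19 V.
Then V_B = V_A × (R3‖R_L)/(R2 + R3‖R_L) = 12.19 × 477.2/947.2 = 6.14 V.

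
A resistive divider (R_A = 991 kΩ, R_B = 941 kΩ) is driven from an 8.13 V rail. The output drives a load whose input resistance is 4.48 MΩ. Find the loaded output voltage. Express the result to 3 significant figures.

V_out ≈ 3.57 V

The load sits in parallel with R_B: R_B‖R_L = (941 × 4480) / (941 + 4480) = 777.7 kΩ.
V_out = 8.13 × 777.7 / (991 + 777.7) = 8.13 × 777.7/1769 = 3.57 V.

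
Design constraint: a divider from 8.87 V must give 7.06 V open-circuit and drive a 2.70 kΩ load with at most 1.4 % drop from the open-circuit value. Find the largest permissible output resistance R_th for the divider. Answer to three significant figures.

R_th ≤ 38.3 Ω

Loading drop = R_th/(R_th + R_L) ≤ 0.0140, so R_th ≤ R_L · ε/(1−ε) = 2.70 kΩ × 0.0140/0.9860 = 38.3 Ω.
(Any R1, R2 with R2/(R1+R2) = 0.796 and R1‖R2 ≤ 38.3 Ω will meet the spec.)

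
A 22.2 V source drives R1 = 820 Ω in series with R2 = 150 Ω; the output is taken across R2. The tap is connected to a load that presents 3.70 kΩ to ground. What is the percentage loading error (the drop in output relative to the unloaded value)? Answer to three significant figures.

3.31 %

The divider's output (Thévenin) resistance is R1‖R2 = 126.8 Ω.
Fractional drop under load = R_th/(R_th + R_L) = 126.8 / (126.8 + 3700) = 0.03314.
So the output falls by 3.31 %.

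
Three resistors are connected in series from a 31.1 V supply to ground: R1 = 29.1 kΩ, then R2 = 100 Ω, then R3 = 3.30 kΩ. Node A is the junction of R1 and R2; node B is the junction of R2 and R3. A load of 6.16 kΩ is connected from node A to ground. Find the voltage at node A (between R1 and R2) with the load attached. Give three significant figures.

V ≈ 2.18 V

Below node A the series string R2+R3 = 3400 Ω sits in parallel with the 6160 Ω load: 2191 Ω.
V_A = 31.1 × 2191/(29100 + 2191) = 2.18 V.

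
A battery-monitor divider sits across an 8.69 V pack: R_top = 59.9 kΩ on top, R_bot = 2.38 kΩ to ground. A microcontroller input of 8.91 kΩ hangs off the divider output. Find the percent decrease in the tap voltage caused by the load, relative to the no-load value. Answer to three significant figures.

20.4 %

The divider's output (Thévenin) resistance is R_top‖R_bot = 2.289 kΩ.
Fractional drop under load = R_th/(R_th + R_L) = 2.289 / (2.289 + 8.91) = 0.2044.
So the output falls by 20.4 %.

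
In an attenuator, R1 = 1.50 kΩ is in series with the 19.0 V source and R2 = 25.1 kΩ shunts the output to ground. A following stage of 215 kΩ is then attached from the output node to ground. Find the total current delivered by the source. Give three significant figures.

I ≈ 0.792 mA

R2‖R_L = 22.48 kΩ, so the source sees R1 + R2‖R_L = 23.98 kΩ.
I = 19.0 V / 23.98 kΩ = 0.792 mA.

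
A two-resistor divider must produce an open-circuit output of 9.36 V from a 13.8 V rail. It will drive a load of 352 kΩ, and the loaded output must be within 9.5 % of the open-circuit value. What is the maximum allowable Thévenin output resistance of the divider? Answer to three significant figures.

R_th ≤ 37.0 kΩ

Loading drop = R_th/(R_th + R_L) ≤ 0.0950, so R_th ≤ R_L · ε/(1−ε) = 352 kΩ × 0.0950/0.9050 = 37.0 kΩ.
(Any R1, R2 with R2/(R1+R2) = 0.678 and R1‖R2 ≤ 37.0 kΩ will meet the spec.)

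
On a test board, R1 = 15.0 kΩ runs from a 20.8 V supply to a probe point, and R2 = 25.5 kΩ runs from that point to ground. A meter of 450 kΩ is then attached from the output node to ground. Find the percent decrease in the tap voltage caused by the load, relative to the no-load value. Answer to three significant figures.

The divider's output (Thévenin) resistance is R1‖R2 = 9.444 kΩ.
Fractional drop under load = R_th/(R_th + R_L) = 9.444 / (9.444 + 450) = 0.02056.
So the output falls by 2.06 %.

2.06 %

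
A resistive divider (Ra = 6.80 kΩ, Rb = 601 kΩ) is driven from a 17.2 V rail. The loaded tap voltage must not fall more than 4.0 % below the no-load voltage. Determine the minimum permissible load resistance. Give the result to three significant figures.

R_L(min) ≈ 161 kΩ

Output resistance R_th = Ra‖Rb = (6.80 × 601)/607.8 = 6.724 kΩ.
The fractional drop is R_th/(R_th + R_L); requiring this ≤ 0.0400 gives R_L ≥ R_th(1/0.0400 − 1) = 6.724 × 24.00 = 161 kΩ.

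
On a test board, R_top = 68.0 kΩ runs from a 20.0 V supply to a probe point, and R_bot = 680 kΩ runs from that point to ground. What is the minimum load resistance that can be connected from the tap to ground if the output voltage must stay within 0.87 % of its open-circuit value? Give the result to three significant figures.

R_L(min) ≈ 7.04 MΩ

Output resistance R_th = R_top‖R_bot = (68.0 × 680)/748.0 = 61.82 kΩ.
The fractional drop is R_th/(R_th + R_L); requiring this ≤ 0.00870 gives R_L ≥ R_th(1/0.00870 − 1) = 61.82 × 113.9 = 7.04 MΩ.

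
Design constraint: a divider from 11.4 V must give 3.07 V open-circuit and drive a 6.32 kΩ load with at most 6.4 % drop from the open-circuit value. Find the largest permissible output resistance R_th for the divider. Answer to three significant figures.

Loading drop = R_th/(R_th + R_L) ≤ 0.0640, so R_th ≤ R_L · ε/(1−ε) = 6.32 kΩ × 0.0640/0.9360 = 432 Ω.
(Any R1, R2 with R2/(R1+R2) = 0.269 and R1‖R2 ≤ 432 Ω will meet the spec.)

R_th ≤ 432 Ω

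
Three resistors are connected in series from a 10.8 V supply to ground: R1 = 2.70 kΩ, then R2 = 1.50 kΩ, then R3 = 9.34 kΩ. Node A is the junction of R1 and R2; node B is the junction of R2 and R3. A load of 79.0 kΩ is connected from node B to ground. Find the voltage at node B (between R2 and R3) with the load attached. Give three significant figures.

At node B, R3 is in parallel with the load: R3‖R_L = 8.353 kΩ.
Below node A the resistance is R2 + (R3‖R_L) = 9.853 kΩ, so V_A = 10.8 × 9.853/12.55 = 8.477 V.
Then V_B = V_A × (R3‖R_L)/(R2 + R3‖R_L) = 8.477 × 8.353/9.853 = 7.19 V.

V ≈ 7.19 V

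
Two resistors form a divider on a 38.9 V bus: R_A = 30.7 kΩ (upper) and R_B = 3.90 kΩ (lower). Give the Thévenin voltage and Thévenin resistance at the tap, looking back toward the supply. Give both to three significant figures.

V_th is the open-circuit tap voltage: 38.9 × 3.90/(30.7 + 3.90) = 4.38 V.
With the supply zeroed, R_A and R_B appear in parallel from the tap: R_th = R_A‖R_B = (30.7 × 3.90)/34.60 = 3.46 kΩ.

V_th = 4.38 V, R_th = 3.46 kΩ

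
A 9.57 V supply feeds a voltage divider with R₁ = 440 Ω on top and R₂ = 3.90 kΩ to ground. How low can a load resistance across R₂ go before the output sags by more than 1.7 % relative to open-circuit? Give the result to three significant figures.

Output resistance R_th = R₁‖R₂ = (440 × 3900)/4340 = 395.4 Ω.
The fractional drop is R_th/(R_th + R_L); requiring this ≤ 0.0170 gives R_L ≥ R_th(1/0.0170 − 1) = 395.4 × 57.82 = 22.9 kΩ.

R_L(min) ≈ 22.9 kΩ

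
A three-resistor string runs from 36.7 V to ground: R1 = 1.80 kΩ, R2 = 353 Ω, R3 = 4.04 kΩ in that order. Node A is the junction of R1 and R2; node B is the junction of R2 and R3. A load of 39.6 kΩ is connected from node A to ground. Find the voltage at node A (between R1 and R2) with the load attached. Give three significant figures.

Below node A the series string R2+R3 = 4393 Ω sits in parallel with the 39600 Ω load: 3954 Ω.
V_A = 36.7 × 3954/(1800 + 3954) = 25.2 V.

V ≈ 25.2 V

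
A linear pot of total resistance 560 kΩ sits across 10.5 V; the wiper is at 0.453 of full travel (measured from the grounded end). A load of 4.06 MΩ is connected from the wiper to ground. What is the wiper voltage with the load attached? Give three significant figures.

The wiper splits the pot into (1−α)R = 306.3 kΩ above and αR = 253.7 kΩ below.
Lower section ‖ load = 238.8 kΩ.
V_wiper = 10.5 × 238.8/(306.3 + 238.8) = 4.60 V.

V ≈ 4.60 V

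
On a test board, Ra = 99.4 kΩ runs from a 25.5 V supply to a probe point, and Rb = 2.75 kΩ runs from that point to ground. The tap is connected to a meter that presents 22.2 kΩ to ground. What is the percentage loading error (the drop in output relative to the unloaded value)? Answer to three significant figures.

The divider's output (Thévenin) resistance is Ra‖Rb = 2.676 kΩ.
Fractional drop under load = R_th/(R_th + R_L) = 2.676 / (2.676 + 22.2) = 0.1076.
So the output falls by 10.8 %.

10.8 %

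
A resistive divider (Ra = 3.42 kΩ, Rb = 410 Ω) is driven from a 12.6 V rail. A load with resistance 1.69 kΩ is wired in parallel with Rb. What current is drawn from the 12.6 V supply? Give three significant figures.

I ≈ 3.36 mA

Rb‖R_L = 330.0 Ω, so the source sees Ra + Rb‖R_L = 3750 Ω.
I = 12.6 V / 3750 Ω = 3.36 mA.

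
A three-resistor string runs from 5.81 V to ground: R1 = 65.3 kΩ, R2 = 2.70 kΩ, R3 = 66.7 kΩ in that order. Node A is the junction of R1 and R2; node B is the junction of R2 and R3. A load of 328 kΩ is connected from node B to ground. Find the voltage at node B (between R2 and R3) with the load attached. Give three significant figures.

At node B, R3 is in parallel with the load: R3‖R_L = 55.43 kΩ.
Below node A the resistance is R2 + (R3‖R_L) = 58.13 kΩ, so V_A = 5.81 × 58.13/123.4 = 2.736 V.
Then V_B = V_A × (R3‖R_L)/(R2 + R3‖R_L) = 2.736 × 55.43/58.13 = 2.61 V.

V ≈ 2.61 V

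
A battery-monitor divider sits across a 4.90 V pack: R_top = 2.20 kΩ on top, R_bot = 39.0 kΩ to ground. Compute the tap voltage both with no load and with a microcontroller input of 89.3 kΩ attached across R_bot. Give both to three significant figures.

Unloaded: 4.64 V; loaded: 4.53 V

Open-circuit: V = 4.90 × 39.0/(2.20 + 39.0) = 4.64 V.
With the load, R_bot becomes R_bot‖R_L = 27.14 kΩ, so V = 4.90 × 27.14/29.34 = 4.53 V.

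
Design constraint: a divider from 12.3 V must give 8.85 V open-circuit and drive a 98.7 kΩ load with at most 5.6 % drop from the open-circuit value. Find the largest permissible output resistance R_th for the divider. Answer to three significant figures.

R_th ≤ 5.86 kΩ

Loading drop = R_th/(R_th + R_L) ≤ 0.0560, so R_th ≤ R_L · ε/(1−ε) = 98.7 kΩ × 0.0560/0.9440 = 5.86 kΩ.
(Any R1, R2 with R2/(R1+R2) = 0.720 and R1‖R2 ≤ 5.86 kΩ will meet the spec.)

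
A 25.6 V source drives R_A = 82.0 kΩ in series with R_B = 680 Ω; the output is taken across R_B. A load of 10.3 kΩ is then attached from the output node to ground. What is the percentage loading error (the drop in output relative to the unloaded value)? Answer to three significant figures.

The divider's output (Thévenin) resistance is R_A‖R_B = 674.4 Ω.
Fractional drop under load = R_th/(R_th + R_L) = 674.4 / (674.4 + 10300) = 0.06145.
So the output falls by 6.15 %.

6.15 %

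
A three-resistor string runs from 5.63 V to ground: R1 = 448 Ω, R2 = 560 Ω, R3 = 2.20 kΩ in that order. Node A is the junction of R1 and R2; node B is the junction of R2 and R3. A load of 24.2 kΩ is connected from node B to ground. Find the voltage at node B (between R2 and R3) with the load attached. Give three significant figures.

At node B, R3 is in parallel with the load: R3‖R_L = 2017 Ω.
Below node A the resistance is R2 + (R3‖R_L) = 2577 Ω, so V_A = 5.63 × 2577/3025 = 4.796 V.
Then V_B = V_A × (R3‖R_L)/(R2 + R3‖R_L) = 4.796 × 2017/2577 = 3.75 V.

V ≈ 3.75 V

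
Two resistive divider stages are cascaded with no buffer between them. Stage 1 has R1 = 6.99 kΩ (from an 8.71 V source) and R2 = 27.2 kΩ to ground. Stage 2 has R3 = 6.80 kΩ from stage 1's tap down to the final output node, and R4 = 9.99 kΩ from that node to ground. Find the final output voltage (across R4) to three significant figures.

V_out ≈ 3.10 V

Stage 2 presents R3+R4 = 16.79 kΩ as a load on stage 1's tap.
Stage 1's lower leg becomes R2‖(R3+R4) = 10.38 kΩ, so V_mid = 8.71 × 10.38/17.37 = 5.205 V.
Stage 2 is itself unloaded: V_out = V_mid × R4/(R3+R4) = 5.205 × 9.99/16.79 = 3.10 V.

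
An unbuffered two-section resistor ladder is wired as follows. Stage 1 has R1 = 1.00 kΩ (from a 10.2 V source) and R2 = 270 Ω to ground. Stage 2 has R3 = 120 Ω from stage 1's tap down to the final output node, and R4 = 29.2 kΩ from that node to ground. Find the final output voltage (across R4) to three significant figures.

Stage 2 presents R3+R4 = 29320 Ω as a load on stage 1's tap.
Stage 1's lower leg becomes R2‖(R3+R4) = 267.5 Ω, so V_mid = 10.2 × 267.5/1268 = 2.153 V.
Stage 2 is itself unloaded: V_out = V_mid × R4/(R3+R4) = 2.153 × 29200/29320 = 2.14 V.

V_out ≈ 2.14 V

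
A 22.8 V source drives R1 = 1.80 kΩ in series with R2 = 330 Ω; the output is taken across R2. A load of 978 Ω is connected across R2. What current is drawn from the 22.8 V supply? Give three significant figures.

I ≈ 11.1 mA

R2‖R_L = 246.7 Ω, so the source sees R1 + R2‖R_L = 2047 Ω.
I = 22.8 V / 2047 Ω = 11.1 mA.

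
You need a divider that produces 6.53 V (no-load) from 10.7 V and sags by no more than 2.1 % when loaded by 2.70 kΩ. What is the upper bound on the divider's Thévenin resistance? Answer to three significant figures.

R_th ≤ 57.9 Ω

Loading drop = R_th/(R_th + R_L) ≤ 0.0210, so R_th ≤ R_L · ε/(1−ε) = 2.70 kΩ × 0.0210/0.9790 = 57.9 Ω.
(Any R1, R2 with R2/(R1+R2) = 0.610 and R1‖R2 ≤ 57.9 Ω will meet the spec.)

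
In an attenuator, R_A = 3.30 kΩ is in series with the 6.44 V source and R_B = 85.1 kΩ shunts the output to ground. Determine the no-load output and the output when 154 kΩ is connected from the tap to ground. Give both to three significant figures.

Open-circuit: V = 6.44 × 85.1/(3.30 + 85.1) = 6.20 V.
With the load, R_B becomes R_B‖R_L = 54.81 kΩ, so V = 6.44 × 54.81/58.11 = 6.07 V.

Unloaded: 6.20 V; loaded: 6.07 V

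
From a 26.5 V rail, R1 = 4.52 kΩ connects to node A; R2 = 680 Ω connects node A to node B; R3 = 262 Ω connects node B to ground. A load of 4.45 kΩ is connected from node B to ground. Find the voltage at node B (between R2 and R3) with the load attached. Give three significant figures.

At node B, R3 is in parallel with the load: R3‖R_L = 247.4 Ω.
Below node A the resistance is R2 + (R3‖R_L) = 927.4 Ω, so V_A = 26.5 × 927.4/5447 = 4.512 V.
Then V_B = V_A × (R3‖R_L)/(R2 + R3‖R_L) = 4.512 × 247.4/927.4 = 1.20 V.

V ≈ 1.20 V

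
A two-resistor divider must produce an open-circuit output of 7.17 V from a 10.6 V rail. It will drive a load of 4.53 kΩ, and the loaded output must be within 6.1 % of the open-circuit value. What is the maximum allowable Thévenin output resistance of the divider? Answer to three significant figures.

Loading drop = R_th/(R_th + R_L) ≤ 0.0610, so R_th ≤ R_L · ε/(1−ε) = 4.53 kΩ × 0.0610/0.9390 = 294 Ω.

R_th ≤ 294 Ω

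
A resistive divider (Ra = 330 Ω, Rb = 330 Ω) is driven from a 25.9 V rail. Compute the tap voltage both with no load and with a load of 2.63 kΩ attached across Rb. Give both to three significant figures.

Unloaded: 12.9 V; loaded: 12.2 V

Open-circuit: V = 25.9 × 330/(330 + 330) = 12.9 V.
With the load, Rb becomes Rb‖R_L = 293.2 Ω, so V = 25.9 × 293.2/623.2 = 12.2 V.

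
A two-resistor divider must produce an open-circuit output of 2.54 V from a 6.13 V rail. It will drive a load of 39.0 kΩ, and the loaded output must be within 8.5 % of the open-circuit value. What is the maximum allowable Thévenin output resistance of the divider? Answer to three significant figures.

R_th ≤ 3.62 kΩ

Loading drop = R_th/(R_th + R_L) ≤ 0.0850, so R_th ≤ R_L · ε/(1−ε) = 39.0 kΩ × 0.0850/0.9150 = 3.62 kΩ.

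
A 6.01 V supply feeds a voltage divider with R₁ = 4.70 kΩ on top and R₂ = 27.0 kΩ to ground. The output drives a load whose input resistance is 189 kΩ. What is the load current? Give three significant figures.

R₂‖R_L = 23.62 kΩ; V_out = 6.01 × 23.62/28.32 = 5.013 V.
I_L = V_out / R_L = 5.013 / 189 kΩ = 0.0265 mA.

I_L ≈ 0.0265 mA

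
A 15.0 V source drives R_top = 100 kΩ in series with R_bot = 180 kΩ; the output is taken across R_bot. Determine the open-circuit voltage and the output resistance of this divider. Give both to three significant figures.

V_th is the open-circuit tap voltage: 15.0 × 180/(100 + 180) = 9.64 V.
With the supply zeroed, R_top and R_bot appear in parallel from the tap: R_th = R_top‖R_bot = (100 × 180)/280.0 = 64.3 kΩ.

V_th = 9.64 V, R_th = 64.3 kΩ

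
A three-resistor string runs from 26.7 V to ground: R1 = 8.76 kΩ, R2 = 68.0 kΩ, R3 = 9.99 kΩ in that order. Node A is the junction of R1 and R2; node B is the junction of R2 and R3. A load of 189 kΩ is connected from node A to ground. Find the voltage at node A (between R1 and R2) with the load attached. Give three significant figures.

V ≈ 23.0 V

Below node A the series string R2+R3 = 77.99 kΩ sits in parallel with the 189 kΩ load: 55.21 kΩ.
V_A = 26.7 × 55.21/(8.76 + 55.21) = 23.0 V.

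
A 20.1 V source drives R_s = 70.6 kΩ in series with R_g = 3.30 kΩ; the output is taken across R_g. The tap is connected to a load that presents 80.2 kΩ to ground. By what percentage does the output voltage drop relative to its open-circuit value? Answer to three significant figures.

The divider's output (Thévenin) resistance is R_s‖R_g = 3.153 kΩ.
Fractional drop under load = R_th/(R_th + R_L) = 3.153 / (3.153 + 80.2) = 0.03782.
So the output falls by 3.78 %.

3.78 %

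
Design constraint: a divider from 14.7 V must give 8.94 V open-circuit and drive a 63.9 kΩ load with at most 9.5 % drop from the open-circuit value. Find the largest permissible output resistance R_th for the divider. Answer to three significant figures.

Loading drop = R_th/(R_th + R_L) ≤ 0.0950, so R_th ≤ R_L · ε/(1−ε) = 63.9 kΩ × 0.0950/0.9050 = 6.71 kΩ.

R_th ≤ 6.71 kΩ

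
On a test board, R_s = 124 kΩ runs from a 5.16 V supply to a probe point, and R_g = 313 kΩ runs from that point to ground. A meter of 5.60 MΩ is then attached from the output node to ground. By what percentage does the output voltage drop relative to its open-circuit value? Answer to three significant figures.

1.56 %

The divider's output (Thévenin) resistance is R_s‖R_g = 88.81 kΩ.
Fractional drop under load = R_th/(R_th + R_L) = 88.81 / (88.81 + 5600) = 0.01561.
So the output falls by 1.56 %.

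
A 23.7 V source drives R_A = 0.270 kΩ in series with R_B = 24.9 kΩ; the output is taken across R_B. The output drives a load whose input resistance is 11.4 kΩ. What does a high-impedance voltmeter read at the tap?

V_out ≈ 22.9 V

The load sits in parallel with R_B: R_B‖R_L = (24900 × 11400) / (24900 + 11400) = 7820 Ω.
V_out = 23.7 × 7820 / (270 + 7820) = 23.7 × 7820/8090 = 22.9 V.
(Unloaded it would have been 23.4 V.)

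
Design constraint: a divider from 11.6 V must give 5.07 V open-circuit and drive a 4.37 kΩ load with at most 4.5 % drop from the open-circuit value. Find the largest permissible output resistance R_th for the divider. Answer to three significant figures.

Loading drop = R_th/(R_th + R_L) ≤ 0.0450, so R_th ≤ R_L · ε/(1−ε) = 4.37 kΩ × 0.0450/0.9550 = 206 Ω.
(Any R1, R2 with R2/(R1+R2) = 0.437 and R1‖R2 ≤ 206 Ω will meet the spec.)

R_th ≤ 206 Ω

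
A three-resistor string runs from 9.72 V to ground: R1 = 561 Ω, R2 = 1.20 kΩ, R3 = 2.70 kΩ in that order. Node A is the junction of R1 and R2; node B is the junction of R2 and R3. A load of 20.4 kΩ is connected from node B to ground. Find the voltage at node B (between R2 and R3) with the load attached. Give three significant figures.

V ≈ 5.59 V

At node B, R3 is in parallel with the load: R3‖R_L = 2384 Ω.
Below node A the resistance is R2 + (R3‖R_L) = 3584 Ω, so V_A = 9.72 × 3584/4145 = 8.405 V.
Then V_B = V_A × (R3‖R_L)/(R2 + R3‖R_L) = 8.405 × 2384/3584 = 5.59 V.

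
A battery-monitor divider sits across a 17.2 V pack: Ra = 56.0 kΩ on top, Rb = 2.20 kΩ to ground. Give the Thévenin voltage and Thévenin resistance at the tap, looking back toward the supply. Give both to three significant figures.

V_th = 0.650 V, R_th = 2.12 kΩ

V_th is the open-circuit tap voltage: 17.2 × 2.20/(56.0 + 2.20) = 0.650 V.
With the supply zeroed, Ra and Rb appear in parallel from the tap: R_th = Ra‖Rb = (56.0 × 2.20)/58.20 = 2.12 kΩ.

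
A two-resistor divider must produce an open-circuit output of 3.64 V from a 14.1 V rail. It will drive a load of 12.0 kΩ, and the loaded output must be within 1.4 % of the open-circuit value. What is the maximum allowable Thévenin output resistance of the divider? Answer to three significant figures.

Loading drop = R_th/(R_th + R_L) ≤ 0.0140, so R_th ≤ R_L · ε/(1−ε) = 12.0 kΩ × 0.0140/0.9860 = 170 Ω.

R_th ≤ 170 Ω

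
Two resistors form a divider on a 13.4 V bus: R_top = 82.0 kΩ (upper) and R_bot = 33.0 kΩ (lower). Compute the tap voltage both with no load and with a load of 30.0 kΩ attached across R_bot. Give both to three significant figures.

Unloaded: 3.85 V; loaded: 2.15 V

Open-circuit: V = 13.4 × 33.0/(82.0 + 33.0) = 3.85 V.
With the load, R_bot becomes R_bot‖R_L = 15.71 kΩ, so V = 13.4 × 15.71/97.71 = 2.15 V.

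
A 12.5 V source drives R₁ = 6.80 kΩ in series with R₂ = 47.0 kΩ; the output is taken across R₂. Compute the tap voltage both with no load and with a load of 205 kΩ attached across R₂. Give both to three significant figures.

Unloaded: 10.9 V; loaded: 10.6 V

Open-circuit: V = 12.5 × 47.0/(6.80 + 47.0) = 10.9 V.
With the load, R₂ becomes R₂‖R_L = 38.23 kΩ, so V = 12.5 × 38.23/45.03 = 10.6 V.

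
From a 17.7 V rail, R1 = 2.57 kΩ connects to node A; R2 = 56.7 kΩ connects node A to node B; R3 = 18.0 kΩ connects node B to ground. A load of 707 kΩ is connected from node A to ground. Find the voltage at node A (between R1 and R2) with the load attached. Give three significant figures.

V ≈ 17.1 V

Below node A the series string R2+R3 = 74.70 kΩ sits in parallel with the 707 kΩ load: 67.56 kΩ.
V_A = 17.7 × 67.56/(2.57 + 67.56) = 17.1 V.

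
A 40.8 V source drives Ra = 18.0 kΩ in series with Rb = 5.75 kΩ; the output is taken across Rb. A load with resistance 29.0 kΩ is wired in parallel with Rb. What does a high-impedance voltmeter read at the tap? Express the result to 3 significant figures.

V_out ≈ 8.59 V

The load sits in parallel with Rb: Rb‖R_L = (5.75 × 29.0) / (5.75 + 29.0) = 4.799 kΩ.
V_out = 40.8 × 4.799 / (18.0 + 4.799) = 40.8 × 4.799/22.80 = 8.59 V.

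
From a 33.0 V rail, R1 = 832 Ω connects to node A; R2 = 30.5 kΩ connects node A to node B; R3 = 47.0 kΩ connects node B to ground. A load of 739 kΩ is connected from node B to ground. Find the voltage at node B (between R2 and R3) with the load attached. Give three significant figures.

At node B, R3 is in parallel with the load: R3‖R_L = 44190 Ω.
Below node A the resistance is R2 + (R3‖R_L) = 74690 Ω, so V_A = 33.0 × 74690/75520 = 32.64 V.
Then V_B = V_A × (R3‖R_L)/(R2 + R3‖R_L) = 32.64 × 44190/74690 = 19.3 V.

V ≈ 19.3 V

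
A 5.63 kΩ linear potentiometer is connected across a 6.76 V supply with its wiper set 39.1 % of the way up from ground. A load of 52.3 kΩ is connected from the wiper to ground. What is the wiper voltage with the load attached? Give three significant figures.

V ≈ 2.58 V

The wiper splits the pot into (1−α)R = 3.429 kΩ above and αR = 2.201 kΩ below.
Lower section ‖ load = 2.112 kΩ.
V_wiper = 6.76 × 2.112/(3.429 + 2.112) = 2.58 V.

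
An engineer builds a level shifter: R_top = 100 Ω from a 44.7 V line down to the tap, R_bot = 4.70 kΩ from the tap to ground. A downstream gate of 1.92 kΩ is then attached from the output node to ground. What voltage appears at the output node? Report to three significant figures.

The load sits in parallel with R_bot: R_bot‖R_L = (4700 × 1920) / (4700 + 1920) = 1363 Ω.
V_out = 44.7 × 1363 / (100 + 1363) = 44.7 × 1363/1463 = 41.6 V.

V_out ≈ 41.6 V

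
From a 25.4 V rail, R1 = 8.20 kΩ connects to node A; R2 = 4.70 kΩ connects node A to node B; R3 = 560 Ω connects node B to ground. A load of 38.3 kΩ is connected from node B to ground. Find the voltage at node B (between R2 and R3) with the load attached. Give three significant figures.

At node B, R3 is in parallel with the load: R3‖R_L = 551.9 Ω.
Below node A the resistance is R2 + (R3‖R_L) = 5252 Ω, so V_A = 25.4 × 5252/13450 = 9.917 V.
Then V_B = V_A × (R3‖R_L)/(R2 + R3‖R_L) = 9.917 × 551.9/5252 = 1.04 V.

V ≈ 1.04 V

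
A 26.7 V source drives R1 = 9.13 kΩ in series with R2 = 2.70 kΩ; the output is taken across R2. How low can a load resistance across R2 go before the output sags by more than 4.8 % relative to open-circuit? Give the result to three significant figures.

Output resistance R_th = R1‖R2 = (9.13 × 2.70)/11.83 = 2.084 kΩ.
The fractional drop is R_th/(R_th + R_L); requiring this ≤ 0.0480 gives R_L ≥ R_th(1/0.0480 − 1) = 2.084 × 19.83 = 41.3 kΩ.

R_L(min) ≈ 41.3 kΩ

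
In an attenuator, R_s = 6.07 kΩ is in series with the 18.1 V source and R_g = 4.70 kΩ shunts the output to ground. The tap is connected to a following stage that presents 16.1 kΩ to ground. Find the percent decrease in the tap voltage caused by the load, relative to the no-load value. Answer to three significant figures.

The divider's output (Thévenin) resistance is R_s‖R_g = 2.649 kΩ.
Fractional drop under load = R_th/(R_th + R_L) = 2.649 / (2.649 + 16.1) = 0.1413.
So the output falls by 14.1 %.

14.1 %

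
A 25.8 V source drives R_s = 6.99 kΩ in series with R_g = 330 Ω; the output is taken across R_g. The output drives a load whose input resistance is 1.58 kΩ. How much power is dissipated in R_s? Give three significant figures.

Total resistance from the source is R_s + (R_g‖R_L) = 7263 Ω, so I = 25.8/7263 Ω = 3.552 mA.
P = I²·R_s = (3.552 mA)² × 6.99 kΩ = 88.2 mW.

P ≈ 88.2 mW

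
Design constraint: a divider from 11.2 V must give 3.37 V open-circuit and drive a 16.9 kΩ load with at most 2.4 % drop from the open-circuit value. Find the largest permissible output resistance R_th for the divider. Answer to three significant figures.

Loading drop = R_th/(R_th + R_L) ≤ 0.0240, so R_th ≤ R_L · ε/(1−ε) = 16.9 kΩ × 0.0240/0.9760 = 416 Ω.

R_th ≤ 416 Ω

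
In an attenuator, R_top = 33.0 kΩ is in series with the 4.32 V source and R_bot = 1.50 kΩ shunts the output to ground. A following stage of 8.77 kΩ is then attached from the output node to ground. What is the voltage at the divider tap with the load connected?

V_out ≈ 0.161 V

The load sits in parallel with R_bot: R_bot‖R_L = (1.50 × 8.77) / (1.50 + 8.77) = 1.281 kΩ.
V_out = 4.32 × 1.281 / (33.0 + 1.281) = 4.32 × 1.281/34.28 = 0.161 V.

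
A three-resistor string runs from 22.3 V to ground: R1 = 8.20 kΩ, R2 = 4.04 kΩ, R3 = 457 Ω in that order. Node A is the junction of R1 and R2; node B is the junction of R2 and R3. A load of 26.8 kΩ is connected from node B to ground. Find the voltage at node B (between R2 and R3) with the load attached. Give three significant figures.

V ≈ 0.790 V

At node B, R3 is in parallel with the load: R3‖R_L = 449.3 Ω.
Below node A the resistance is R2 + (R3‖R_L) = 4489 Ω, so V_A = 22.3 × 4489/12690 = 7.889 V.
Then V_B = V_A × (R3‖R_L)/(R2 + R3‖R_L) = 7.889 × 449.3/4489 = 0.790 V.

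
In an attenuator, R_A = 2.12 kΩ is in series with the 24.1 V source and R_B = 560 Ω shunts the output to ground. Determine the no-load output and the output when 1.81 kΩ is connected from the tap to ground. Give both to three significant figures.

Unloaded: 5.04 V; loaded: 4.05 V

Open-circuit: V = 24.1 × 560/(2120 + 560) = 5.04 V.
With the load, R_B becomes R_B‖R_L = 427.7 Ω, so V = 24.1 × 427.7/2548 = 4.05 V.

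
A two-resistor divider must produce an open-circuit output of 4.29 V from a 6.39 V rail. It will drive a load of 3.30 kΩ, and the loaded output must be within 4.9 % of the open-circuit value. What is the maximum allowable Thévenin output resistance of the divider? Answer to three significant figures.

Loading drop = R_th/(R_th + R_L) ≤ 0.0490, so R_th ≤ R_L · ε/(1−ε) = 3.30 kΩ × 0.0490/0.9510 = 170 Ω.

R_th ≤ 170 Ω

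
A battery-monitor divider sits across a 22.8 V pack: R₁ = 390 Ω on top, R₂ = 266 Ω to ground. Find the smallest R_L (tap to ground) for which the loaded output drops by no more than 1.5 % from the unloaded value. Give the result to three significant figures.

Output resistance R_th = R₁‖R₂ = (390 × 266)/656.0 = 158.1 Ω.
The fractional drop is R_th/(R_th + R_L); requiring this ≤ 0.0150 gives R_L ≥ R_th(1/0.0150 − 1) = 158.1 × 65.67 = 10.4 kΩ.

R_L(min) ≈ 10.4 kΩ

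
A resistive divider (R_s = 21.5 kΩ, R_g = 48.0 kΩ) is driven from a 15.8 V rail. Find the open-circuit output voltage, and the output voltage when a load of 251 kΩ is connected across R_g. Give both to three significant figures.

Unloaded: 10.9 V; loaded: 10.3 V

Open-circuit: V = 15.8 × 48.0/(21.5 + 48.0) = 10.9 V.
With the load, R_g becomes R_g‖R_L = 40.29 kΩ, so V = 15.8 × 40.29/61.79 = 10.3 V.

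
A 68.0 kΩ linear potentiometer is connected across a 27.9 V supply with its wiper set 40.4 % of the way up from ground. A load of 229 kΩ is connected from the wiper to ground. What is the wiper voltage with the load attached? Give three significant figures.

V ≈ 10.5 V

The wiper splits the pot into (1−α)R = 40.53 kΩ above and αR = 27.47 kΩ below.
Lower section ‖ load = 24.53 kΩ.
V_wiper = 27.9 × 24.53/(40.53 + 24.53) = 10.5 V.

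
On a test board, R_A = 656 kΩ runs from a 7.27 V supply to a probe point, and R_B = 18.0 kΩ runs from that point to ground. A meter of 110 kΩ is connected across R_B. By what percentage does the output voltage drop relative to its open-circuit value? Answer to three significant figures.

Unloaded V = 7.27 × 18.0/674.0 = 0.19415 V.
Loaded: R_B‖R_L = 15.47 kΩ, giving V = 7.27 × 15.47/671.5 = 0.16748 V.
Drop = (0.19415 − 0.16748) / 0.19415 = 13.7 %.

13.7 %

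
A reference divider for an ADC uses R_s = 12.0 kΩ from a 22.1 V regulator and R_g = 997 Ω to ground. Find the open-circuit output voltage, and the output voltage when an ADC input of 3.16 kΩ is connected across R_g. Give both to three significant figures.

Open-circuit: V = 22.1 × 997/(12000 + 997) = 1.70 V.
With the load, R_g becomes R_g‖R_L = 757.9 Ω, so V = 22.1 × 757.9/12760 = 1.31 V.

Unloaded: 1.70 V; loaded: 1.31 V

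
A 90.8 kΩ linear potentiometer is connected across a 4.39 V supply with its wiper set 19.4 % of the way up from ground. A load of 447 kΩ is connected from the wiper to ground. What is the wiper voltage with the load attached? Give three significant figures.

The wiper splits the pot into (1−α)R = 73.18 kΩ above and αR = 17.62 kΩ below.
Lower section ‖ load = 16.95 kΩ.
V_wiper = 4.39 × 16.95/(73.18 + 16.95) = 0.825 V.

V ≈ 0.825 V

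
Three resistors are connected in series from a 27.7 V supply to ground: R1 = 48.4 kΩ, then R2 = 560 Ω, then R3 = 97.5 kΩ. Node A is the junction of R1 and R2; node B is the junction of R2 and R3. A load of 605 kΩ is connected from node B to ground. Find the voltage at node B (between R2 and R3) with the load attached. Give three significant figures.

V ≈ 17.5 V

At node B, R3 is in parallel with the load: R3‖R_L = 83970 Ω.
Below node A the resistance is R2 + (R3‖R_L) = 84530 Ω, so V_A = 27.7 × 84530/132900 = 17.61 V.
Then V_B = V_A × (R3‖R_L)/(R2 + R3‖R_L) = 17.61 × 83970/84530 = 17.5 V.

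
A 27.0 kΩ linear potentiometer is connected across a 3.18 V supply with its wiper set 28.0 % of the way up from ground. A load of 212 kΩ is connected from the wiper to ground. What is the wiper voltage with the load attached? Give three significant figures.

The wiper splits the pot into (1−α)R = 19.44 kΩ above and αR = 7.560 kΩ below.
Lower section ‖ load = 7.300 kΩ.
V_wiper = 3.18 × 7.300/(19.44 + 7.300) = 0.868 V.

V ≈ 0.868 V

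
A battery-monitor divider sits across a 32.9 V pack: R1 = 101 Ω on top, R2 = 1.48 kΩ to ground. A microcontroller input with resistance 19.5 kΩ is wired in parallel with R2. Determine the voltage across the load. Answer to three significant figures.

V_out ≈ 30.6 V

The load sits in parallel with R2: R2‖R_L = (1480 × 19500) / (1480 + 19500) = 1376 Ω.
V_out = 32.9 × 1376 / (101 + 1376) = 32.9 × 1376/1477 = 30.6 V.
(Unloaded it would have been 30.8 V.)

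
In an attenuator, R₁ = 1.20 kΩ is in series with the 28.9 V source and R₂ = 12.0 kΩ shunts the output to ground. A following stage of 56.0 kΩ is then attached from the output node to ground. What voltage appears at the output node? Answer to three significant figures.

The load sits in parallel with R₂: R₂‖R_L = (12.0 × 56.0) / (12.0 + 56.0) = 9.882 kΩ.
V_out = 28.9 × 9.882 / (1.20 + 9.882) = 28.9 × 9.882/11.08 = 25.8 V.
(Unloaded it would have been 26.3 V.)

V_out ≈ 25.8 V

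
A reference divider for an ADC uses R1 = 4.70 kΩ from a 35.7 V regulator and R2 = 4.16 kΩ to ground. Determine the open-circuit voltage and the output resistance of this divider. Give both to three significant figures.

V_th is the open-circuit tap voltage: 35.7 × 4.16/(4.70 + 4.16) = 16.8 V.
With the supply zeroed, R1 and R2 appear in parallel from the tap: R_th = R1‖R2 = (4.70 × 4.16)/8.860 = 2.21 kΩ.

V_th = 16.8 V, R_th = 2.21 kΩ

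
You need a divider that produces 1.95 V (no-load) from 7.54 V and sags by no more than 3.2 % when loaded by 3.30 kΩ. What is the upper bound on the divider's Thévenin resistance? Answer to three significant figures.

Loading drop = R_th/(R_th + R_L) ≤ 0.0320, so R_th ≤ R_L · ε/(1−ε) = 3.30 kΩ × 0.0320/0.9680 = 109 Ω.

R_th ≤ 109 Ω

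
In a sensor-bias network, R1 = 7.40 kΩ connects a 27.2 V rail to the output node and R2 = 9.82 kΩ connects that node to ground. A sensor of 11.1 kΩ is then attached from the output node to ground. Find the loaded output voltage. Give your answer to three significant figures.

The load sits in parallel with R2: R2‖R_L = (9.82 × 11.1) / (9.82 + 11.1) = 5.210 kΩ.
V_out = 27.2 × 5.210 / (7.40 + 5.210) = 27.2 × 5.210/12.61 = 11.2 V.
(Unloaded it would have been 15.5 V.)

V_out ≈ 11.2 V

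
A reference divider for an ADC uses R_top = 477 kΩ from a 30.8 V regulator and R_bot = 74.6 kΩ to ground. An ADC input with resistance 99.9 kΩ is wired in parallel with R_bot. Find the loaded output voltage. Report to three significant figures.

The load sits in parallel with R_bot: R_bot‖R_L = (74.6 × 99.9) / (74.6 + 99.9) = 42.71 kΩ.
V_out = 30.8 × 42.71 / (477 + 42.71) = 30.8 × 42.71/519.7 = 2.53 V.

V_out ≈ 2.53 V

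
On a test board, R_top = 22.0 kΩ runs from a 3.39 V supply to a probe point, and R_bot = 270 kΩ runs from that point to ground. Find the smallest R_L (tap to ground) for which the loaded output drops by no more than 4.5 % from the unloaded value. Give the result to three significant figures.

R_L(min) ≈ 432 kΩ

Output resistance R_th = R_top‖R_bot = (22.0 × 270)/292.0 = 20.34 kΩ.
The fractional drop is R_th/(R_th + R_L); requiring this ≤ 0.0450 gives R_L ≥ R_th(1/0.0450 − 1) = 20.34 × 21.22 = 432 kΩ.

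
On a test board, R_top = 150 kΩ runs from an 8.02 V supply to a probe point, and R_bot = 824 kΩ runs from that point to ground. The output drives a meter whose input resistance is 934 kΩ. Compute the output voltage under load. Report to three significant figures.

V_out ≈ 5.97 V

The load sits in parallel with R_bot: R_bot‖R_L = (824 × 934) / (824 + 934) = 437.8 kΩ.
V_out = 8.02 × 437.8 / (150 + 437.8) = 8.02 × 437.8/587.8 = 5.97 V.
(Unloaded it would have been 6.78 V.)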